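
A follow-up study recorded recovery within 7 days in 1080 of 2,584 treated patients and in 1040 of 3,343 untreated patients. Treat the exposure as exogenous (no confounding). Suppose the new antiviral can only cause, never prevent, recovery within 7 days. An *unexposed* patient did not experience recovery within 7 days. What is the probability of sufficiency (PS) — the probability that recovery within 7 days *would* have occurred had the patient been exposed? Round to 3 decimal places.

p₁ = P(outcome | exposed) = 1080/2584 = 0.41796
p₀ = P(outcome | unexposed) = 1040/3343 = 0.3111
Under exogeneity and monotonicity, PS = (p₁ − p₀) / (1 − p₀).
PS = (0.41796 − 0.3111) / (1 − 0.3111) = 0.10686 / 0.6889 ≈ 0.1551

PS ≈ 0.155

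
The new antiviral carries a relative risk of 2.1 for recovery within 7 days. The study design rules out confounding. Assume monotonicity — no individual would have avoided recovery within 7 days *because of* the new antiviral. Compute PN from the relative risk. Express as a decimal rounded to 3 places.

Under exogeneity and monotonicity, PN = (RR − 1) / RR = 1 − 1/RR.
PN = (2.1 − 1) / 2.1 = 1.1 / 2.1 ≈ 0.5238

PN ≈ 0.524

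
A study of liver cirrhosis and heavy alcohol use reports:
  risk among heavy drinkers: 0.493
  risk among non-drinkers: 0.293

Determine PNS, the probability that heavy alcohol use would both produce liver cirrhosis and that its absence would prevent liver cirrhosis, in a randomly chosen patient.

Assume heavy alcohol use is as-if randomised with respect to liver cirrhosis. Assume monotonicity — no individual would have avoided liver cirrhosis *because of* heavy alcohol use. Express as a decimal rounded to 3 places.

PNS ≈ 0.200

Let p₁ = 0.493, p₀ = 0.293.
Under exogeneity and monotonicity, PNS = p₁ − p₀.
PNS = 0.493 − 0.293 = 0.2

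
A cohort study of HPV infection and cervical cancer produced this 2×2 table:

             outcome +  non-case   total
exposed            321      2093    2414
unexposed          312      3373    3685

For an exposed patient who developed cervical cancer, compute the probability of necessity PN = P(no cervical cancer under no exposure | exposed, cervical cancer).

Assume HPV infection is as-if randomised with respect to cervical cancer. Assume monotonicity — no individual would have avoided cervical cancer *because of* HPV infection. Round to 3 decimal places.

p₁ = P(outcome | exposed) = 321/2414 = 0.13297
p₀ = P(outcome | unexposed) = 312/3685 = 0.084668
Under exogeneity and monotonicity, PN = (p₁ − p₀)/p₁.
PN = (0.13297 − 0.084668) / 0.13297 ≈ 0.3633

PN ≈ 0.363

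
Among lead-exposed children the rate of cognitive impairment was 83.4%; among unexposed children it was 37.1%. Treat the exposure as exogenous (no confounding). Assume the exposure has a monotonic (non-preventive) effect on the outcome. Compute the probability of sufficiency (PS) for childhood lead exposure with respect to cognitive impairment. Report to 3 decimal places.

p₁ = 0.834, p₀ = 0.371.
Under exogeneity and monotonicity, PS = (p₁ − p₀) / (1 − p₀).
PS = (0.834 − 0.371) / (1 − 0.371) = 0.463 / 0.629 ≈ 0.7361

PS ≈ 0.736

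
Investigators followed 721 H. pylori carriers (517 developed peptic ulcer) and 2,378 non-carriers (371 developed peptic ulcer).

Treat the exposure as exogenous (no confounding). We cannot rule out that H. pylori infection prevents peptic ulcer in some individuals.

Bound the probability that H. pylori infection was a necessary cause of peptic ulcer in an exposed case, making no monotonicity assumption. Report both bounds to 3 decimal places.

0.782 ≤ PN ≤ 1.000

p₁ = P(outcome | exposed) = 517/721 = 0.71706
p₀ = P(outcome | unexposed) = 371/2378 = 0.15601
Under exogeneity alone the bounds on PN are max{0,(p₁−p₀)/p₁} ≤ PN ≤ min{1,(1−p₀)/p₁}.
  lower = (p₁ − p₀)/p₁ = 0.56105 / 0.71706 ≈ 0.7824
  upper = min{1, (1 − p₀)/p₁} = 0.84399 / 0.71706 ≈ 1.1770 → capped at 1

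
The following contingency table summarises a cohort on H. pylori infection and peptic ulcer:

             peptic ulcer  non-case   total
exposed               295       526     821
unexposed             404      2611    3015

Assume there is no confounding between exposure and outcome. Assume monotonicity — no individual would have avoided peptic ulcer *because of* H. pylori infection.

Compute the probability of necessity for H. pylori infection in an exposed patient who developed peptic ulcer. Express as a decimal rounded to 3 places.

PN ≈ 0.627

p₁ = P(outcome | exposed) = 295/821 = 0.35932
p₀ = P(outcome | unexposed) = 404/3015 = 0.134
Under exogeneity and monotonicity, PN = (p₁ − p₀) / p₁.
PN = (0.35932 − 0.134) / 0.35932 = 0.22532 / 0.35932 ≈ 0.6271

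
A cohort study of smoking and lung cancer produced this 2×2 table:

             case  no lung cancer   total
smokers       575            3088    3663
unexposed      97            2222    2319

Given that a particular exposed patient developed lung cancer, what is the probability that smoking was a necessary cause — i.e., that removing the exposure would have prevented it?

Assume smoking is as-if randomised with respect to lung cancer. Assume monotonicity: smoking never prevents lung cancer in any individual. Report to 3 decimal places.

p₁ = P(outcome | exposed) = 575/3663 = 0.15698
p₀ = P(outcome | unexposed) = 97/2319 = 0.041828
Under exogeneity and monotonicity, PN = (p₁ − p₀) / p₁.
PN = (0.15698 − 0.041828) / 0.15698 = 0.11515 / 0.15698 ≈ 0.7335

PN ≈ 0.734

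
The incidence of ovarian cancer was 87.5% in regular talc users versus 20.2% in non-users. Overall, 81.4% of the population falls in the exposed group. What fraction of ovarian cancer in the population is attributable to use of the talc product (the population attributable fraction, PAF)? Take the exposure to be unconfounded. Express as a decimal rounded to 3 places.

PAF ≈ 0.731

p₁ = 0.875, p₀ = 0.202.
Overall risk P(Y=1) = π·p₁ + (1−π)·p₀ = 0.814×0.875 + 0.186×0.202 = 0.74982.
Under exogeneity, PAF = [P(Y=1) − p₀] / P(Y=1).
PAF = (0.74982 − 0.202) / 0.74982 ≈ 0.7306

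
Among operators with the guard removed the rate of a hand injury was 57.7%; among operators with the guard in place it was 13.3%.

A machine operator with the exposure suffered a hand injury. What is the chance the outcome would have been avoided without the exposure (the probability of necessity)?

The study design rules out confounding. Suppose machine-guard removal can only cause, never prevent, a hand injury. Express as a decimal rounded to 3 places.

PN ≈ 0.769

p₁ = 0.577, p₀ = 0.133.
Under exogeneity and monotonicity, PN = (p₁ − p₀) / p₁.
PN = (0.577 − 0.133) / 0.577 = 0.444 / 0.577 ≈ 0.7695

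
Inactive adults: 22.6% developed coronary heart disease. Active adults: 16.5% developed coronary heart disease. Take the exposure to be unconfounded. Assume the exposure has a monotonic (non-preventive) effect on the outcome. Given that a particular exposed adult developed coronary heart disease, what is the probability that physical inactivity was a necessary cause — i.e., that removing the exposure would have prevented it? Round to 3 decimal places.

p₁ = 0.226, p₀ = 0.165.
Under exogeneity and monotonicity, PN = (p₁ − p₀) / p₁.
PN = (0.226 − 0.165) / 0.226 = 0.061 / 0.226 ≈ 0.2699

PN ≈ 0.270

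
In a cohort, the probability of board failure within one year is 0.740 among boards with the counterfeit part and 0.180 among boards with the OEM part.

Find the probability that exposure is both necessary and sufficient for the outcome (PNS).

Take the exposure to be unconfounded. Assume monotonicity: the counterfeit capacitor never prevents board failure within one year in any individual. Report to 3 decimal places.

PNS ≈ 0.560

Let p₁ = 0.74, p₀ = 0.18.
Under exogeneity and monotonicity, PNS = p₁ − p₀.
PNS = 0.74 − 0.18 = 0.56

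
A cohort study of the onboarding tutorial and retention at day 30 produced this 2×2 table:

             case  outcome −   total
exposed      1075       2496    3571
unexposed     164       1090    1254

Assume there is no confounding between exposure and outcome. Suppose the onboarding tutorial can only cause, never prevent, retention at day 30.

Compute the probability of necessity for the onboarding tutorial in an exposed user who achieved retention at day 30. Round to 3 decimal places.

p₁ = P(outcome | exposed) = 1075/3571 = 0.30104
p₀ = P(outcome | unexposed) = 164/1254 = 0.13078
Under exogeneity and monotonicity, PN = (p₁ − p₀)/p₁.
PN = (0.30104 − 0.13078) / 0.30104 ≈ 0.5656

PN ≈ 0.566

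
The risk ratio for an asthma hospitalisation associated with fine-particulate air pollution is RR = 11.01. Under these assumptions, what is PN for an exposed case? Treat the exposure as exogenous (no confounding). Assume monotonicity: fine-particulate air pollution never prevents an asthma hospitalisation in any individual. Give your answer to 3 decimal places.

Under exogeneity and monotonicity, PN = (RR − 1) / RR = 1 − 1/RR.
PN = (11.01 − 1) / 11.01 = 10.01 / 11.01 ≈ 0.9092

PN ≈ 0.909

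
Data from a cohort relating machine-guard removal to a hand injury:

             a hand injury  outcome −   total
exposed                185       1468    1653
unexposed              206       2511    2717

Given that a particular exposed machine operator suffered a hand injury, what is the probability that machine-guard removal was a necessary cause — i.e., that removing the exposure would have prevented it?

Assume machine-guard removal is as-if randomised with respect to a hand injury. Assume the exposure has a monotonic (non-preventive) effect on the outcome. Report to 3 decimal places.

p₁ = P(outcome | exposed) = 185/1653 = 0.11192
p₀ = P(outcome | unexposed) = 206/2717 = 0.075819
Under exogeneity and monotonicity, PN = (p₁ − p₀) / p₁.
PN = (0.11192 − 0.075819) / 0.11192 = 0.036099 / 0.11192 ≈ 0.3225

PN ≈ 0.323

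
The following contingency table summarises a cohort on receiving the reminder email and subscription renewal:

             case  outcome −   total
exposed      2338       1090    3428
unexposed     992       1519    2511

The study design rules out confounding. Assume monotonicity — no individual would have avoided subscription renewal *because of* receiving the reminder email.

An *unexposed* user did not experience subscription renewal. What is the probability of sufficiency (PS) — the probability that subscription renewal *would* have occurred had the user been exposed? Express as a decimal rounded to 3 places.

PS ≈ 0.474

p₁ = P(outcome | exposed) = 2338/3428 = 0.68203
p₀ = P(outcome | unexposed) = 992/2511 = 0.39506
Under exogeneity and monotonicity, PS = (p₁ − p₀) / (1 − p₀).
PS = (0.68203 − 0.39506) / (1 − 0.39506) = 0.28697 / 0.60494 ≈ 0.4744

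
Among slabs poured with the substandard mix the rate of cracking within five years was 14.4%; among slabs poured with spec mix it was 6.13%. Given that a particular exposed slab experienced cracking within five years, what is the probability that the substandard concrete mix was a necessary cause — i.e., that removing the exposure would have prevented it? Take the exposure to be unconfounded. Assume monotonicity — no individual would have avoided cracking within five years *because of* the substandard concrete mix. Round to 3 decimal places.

p₁ = 0.144, p₀ = 0.0613.
Under exogeneity and monotonicity, PN = (p₁ − p₀) / p₁.
PN = (0.144 − 0.0613) / 0.144 = 0.0827 / 0.144 ≈ 0.5743

PN ≈ 0.574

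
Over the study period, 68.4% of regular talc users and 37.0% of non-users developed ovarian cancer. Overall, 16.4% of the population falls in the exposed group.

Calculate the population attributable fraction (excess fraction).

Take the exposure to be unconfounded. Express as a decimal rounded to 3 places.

p₁ = 0.684, p₀ = 0.37.
Overall risk P(Y=1) = π·p₁ + (1−π)·p₀ = 0.164×0.684 + 0.836×0.37 = 0.4215.
Under exogeneity, PAF = [P(Y=1) − p₀] / P(Y=1).
PAF = (0.4215 − 0.37) / 0.4215 ≈ 0.1222

PAF ≈ 0.122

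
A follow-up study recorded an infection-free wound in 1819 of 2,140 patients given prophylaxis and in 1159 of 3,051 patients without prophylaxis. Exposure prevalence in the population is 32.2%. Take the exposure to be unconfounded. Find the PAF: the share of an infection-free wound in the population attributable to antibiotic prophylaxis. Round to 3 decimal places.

PAF ≈ 0.285

p₁ = P(outcome | exposed) = 1819/2140 = 0.85
p₀ = P(outcome | unexposed) = 1159/3051 = 0.37988
Overall risk P(Y=1) = π·p₁ + (1−π)·p₀ = 0.322×0.85 + 0.678×0.37988 = 0.53126.
Under exogeneity, PAF = [P(Y=1) − p₀] / P(Y=1).
PAF = (0.53126 − 0.37988) / 0.53126 ≈ 0.2849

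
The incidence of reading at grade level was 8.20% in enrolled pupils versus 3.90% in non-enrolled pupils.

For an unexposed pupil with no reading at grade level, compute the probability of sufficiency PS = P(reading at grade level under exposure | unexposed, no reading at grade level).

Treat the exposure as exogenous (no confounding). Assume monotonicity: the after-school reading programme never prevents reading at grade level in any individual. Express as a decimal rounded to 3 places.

PS ≈ 0.045

p₁ = 0.082, p₀ = 0.039.
Under exogeneity and monotonicity, PS = (p₁ − p₀) / (1 − p₀).
PS = (0.082 − 0.039) / (1 − 0.039) = 0.043 / 0.961 ≈ 0.0447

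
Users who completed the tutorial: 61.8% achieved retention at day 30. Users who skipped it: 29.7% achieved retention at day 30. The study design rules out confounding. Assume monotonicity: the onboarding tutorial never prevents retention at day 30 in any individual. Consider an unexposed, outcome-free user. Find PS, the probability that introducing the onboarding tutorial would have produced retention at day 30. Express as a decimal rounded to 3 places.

p₁ = 0.618, p₀ = 0.297.
Under exogeneity and monotonicity, PS = (p₁ − p₀) / (1 − p₀).
PS = (0.618 − 0.297) / (1 − 0.297) = 0.321 / 0.703 ≈ 0.4566

PS ≈ 0.457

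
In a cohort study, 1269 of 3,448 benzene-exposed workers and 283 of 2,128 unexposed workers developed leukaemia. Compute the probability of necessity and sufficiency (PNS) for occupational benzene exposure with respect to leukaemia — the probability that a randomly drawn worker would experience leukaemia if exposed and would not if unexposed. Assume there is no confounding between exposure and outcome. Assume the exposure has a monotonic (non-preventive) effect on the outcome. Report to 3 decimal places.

p₁ = P(outcome | exposed) = 1269/3448 = 0.36804
p₀ = P(outcome | unexposed) = 283/2128 = 0.13299
Under exogeneity and monotonicity, PNS = p₁ − p₀.
PNS = 0.36804 − 0.13299 = 0.23505

PNS ≈ 0.235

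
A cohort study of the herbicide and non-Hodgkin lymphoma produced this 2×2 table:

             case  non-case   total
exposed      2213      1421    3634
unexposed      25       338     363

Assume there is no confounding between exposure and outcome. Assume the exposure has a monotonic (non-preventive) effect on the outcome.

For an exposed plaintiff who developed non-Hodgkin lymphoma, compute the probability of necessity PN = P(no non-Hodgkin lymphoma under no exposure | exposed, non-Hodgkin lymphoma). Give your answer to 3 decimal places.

p₁ = P(outcome | exposed) = 2213/3634 = 0.60897
p₀ = P(outcome | unexposed) = 25/363 = 0.068871
Under exogeneity and monotonicity, PN = (p₁ − p₀) / p₁.
PN = (0.60897 − 0.068871) / 0.60897 = 0.5401 / 0.60897 ≈ 0.8869

PN ≈ 0.887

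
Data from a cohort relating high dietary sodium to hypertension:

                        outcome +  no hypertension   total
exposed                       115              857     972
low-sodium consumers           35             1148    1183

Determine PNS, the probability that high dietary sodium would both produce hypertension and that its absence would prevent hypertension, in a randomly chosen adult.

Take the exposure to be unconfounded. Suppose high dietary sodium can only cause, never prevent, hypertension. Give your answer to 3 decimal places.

PNS ≈ 0.089

p₁ = P(outcome | exposed) = 115/972 = 0.11831
p₀ = P(outcome | unexposed) = 35/1183 = 0.029586
Under exogeneity and monotonicity, PNS = p₁ − p₀.
PNS = 0.11831 − 0.029586 = 0.088727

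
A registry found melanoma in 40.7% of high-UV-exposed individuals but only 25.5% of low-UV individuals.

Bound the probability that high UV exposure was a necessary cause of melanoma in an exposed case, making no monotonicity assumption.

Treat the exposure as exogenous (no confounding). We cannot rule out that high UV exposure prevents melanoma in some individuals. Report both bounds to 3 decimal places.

0.373 ≤ PN ≤ 1.000

p₁ = 0.407, p₀ = 0.255.
Under exogeneity alone the bounds on PN are max{0,(p₁−p₀)/p₁} ≤ PN ≤ min{1,(1−p₀)/p₁}.
  lower = (p₁ − p₀)/p₁ = 0.152 / 0.407 ≈ 0.3735
  upper = min{1, (1 − p₀)/p₁} = 0.745 / 0.407 ≈ 1.8305 → capped at 1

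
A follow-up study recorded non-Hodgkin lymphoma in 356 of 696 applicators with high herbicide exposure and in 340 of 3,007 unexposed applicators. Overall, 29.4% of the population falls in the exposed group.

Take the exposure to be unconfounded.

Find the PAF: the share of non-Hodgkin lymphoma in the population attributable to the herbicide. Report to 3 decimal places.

p₁ = P(outcome | exposed) = 356/696 = 0.51149
p₀ = P(outcome | unexposed) = 340/3007 = 0.11307
Overall risk P(Y=1) = π·p₁ + (1−π)·p₀ = 0.294×0.51149 + 0.706×0.11307 = 0.23021.
Under exogeneity, PAF = [P(Y=1) − p₀] / P(Y=1).
PAF = (0.23021 − 0.11307) / 0.23021 ≈ 0.5088

PAF ≈ 0.509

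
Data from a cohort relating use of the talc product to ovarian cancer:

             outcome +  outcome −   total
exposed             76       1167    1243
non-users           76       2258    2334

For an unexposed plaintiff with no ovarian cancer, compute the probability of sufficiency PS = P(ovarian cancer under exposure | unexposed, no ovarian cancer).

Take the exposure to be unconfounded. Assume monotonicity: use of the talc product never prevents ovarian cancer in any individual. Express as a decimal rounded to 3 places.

p₁ = P(outcome | exposed) = 76/1243 = 0.061142
p₀ = P(outcome | unexposed) = 76/2334 = 0.032562
Under exogeneity and monotonicity, PS = (p₁ − p₀)/(1 − p₀).
PS = (0.061142 − 0.032562) / 0.96744 ≈ 0.0295

PS ≈ 0.030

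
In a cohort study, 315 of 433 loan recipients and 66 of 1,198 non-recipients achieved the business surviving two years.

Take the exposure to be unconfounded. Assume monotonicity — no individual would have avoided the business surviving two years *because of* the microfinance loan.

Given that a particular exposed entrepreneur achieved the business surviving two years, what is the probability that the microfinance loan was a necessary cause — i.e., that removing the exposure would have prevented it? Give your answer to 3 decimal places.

p₁ = P(outcome | exposed) = 315/433 = 0.72748
p₀ = P(outcome | unexposed) = 66/1198 = 0.055092
Under exogeneity and monotonicity, PN = (p₁ − p₀) / p₁.
PN = (0.72748 − 0.055092) / 0.72748 = 0.67239 / 0.72748 ≈ 0.9243

PN ≈ 0.924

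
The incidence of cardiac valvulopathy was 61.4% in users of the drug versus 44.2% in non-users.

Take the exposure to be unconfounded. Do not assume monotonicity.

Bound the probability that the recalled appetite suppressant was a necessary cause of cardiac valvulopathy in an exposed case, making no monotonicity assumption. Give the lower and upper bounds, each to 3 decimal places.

0.280 ≤ PN ≤ 0.909

p₁ = 0.614, p₀ = 0.442.
Under exogeneity alone the bounds on PN are max{0,(p₁−p₀)/p₁} ≤ PN ≤ min{1,(1−p₀)/p₁}.
  lower = (p₁ − p₀)/p₁ = 0.172 / 0.614 ≈ 0.2801
  upper = min{1, (1 − p₀)/p₁} = 0.558 / 0.614 ≈ 0.9088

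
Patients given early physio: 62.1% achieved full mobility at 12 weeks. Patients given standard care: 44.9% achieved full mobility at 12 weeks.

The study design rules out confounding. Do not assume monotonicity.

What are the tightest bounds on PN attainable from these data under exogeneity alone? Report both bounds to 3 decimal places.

0.277 ≤ PN ≤ 0.887

p₁ = 0.621, p₀ = 0.449.
Under exogeneity alone the bounds on PN are max{0,(p₁−p₀)/p₁} ≤ PN ≤ min{1,(1−p₀)/p₁}.
  lower = (p₁ − p₀)/p₁ = 0.172 / 0.621 ≈ 0.2770
  upper = min{1, (1 − p₀)/p₁} = 0.551 / 0.621 ≈ 0.8873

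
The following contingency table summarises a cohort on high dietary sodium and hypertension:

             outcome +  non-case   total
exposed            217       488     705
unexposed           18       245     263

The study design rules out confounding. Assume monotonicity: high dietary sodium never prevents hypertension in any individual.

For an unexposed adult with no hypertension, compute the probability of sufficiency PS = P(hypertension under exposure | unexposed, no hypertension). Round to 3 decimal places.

PS ≈ 0.257

p₁ = P(outcome | exposed) = 217/705 = 0.3078
p₀ = P(outcome | unexposed) = 18/263 = 0.068441
Under exogeneity and monotonicity, PS = (p₁ − p₀) / (1 − p₀).
PS = (0.3078 − 0.068441) / (1 − 0.068441) = 0.23936 / 0.93156 ≈ 0.2569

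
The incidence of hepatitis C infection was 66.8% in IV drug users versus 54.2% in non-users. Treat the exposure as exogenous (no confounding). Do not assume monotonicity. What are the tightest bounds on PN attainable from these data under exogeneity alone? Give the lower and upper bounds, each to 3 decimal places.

0.189 ≤ PN ≤ 0.686

p₁ = 0.668, p₀ = 0.542.
Under exogeneity alone the bounds on PN are max{0,(p₁−p₀)/p₁} ≤ PN ≤ min{1,(1−p₀)/p₁}.
  lower = (p₁ − p₀)/p₁ = 0.126 / 0.668 ≈ 0.1886
  upper = min{1, (1 − p₀)/p₁} = 0.458 / 0.668 ≈ 0.6856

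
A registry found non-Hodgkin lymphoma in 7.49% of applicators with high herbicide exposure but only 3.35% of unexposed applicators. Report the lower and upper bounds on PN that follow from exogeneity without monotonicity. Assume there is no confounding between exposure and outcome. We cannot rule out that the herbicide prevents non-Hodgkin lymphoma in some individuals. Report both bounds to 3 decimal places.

0.553 ≤ PN ≤ 1.000

p₁ = 0.0749, p₀ = 0.0335.
Under exogeneity alone the bounds on PN are max{0,(p₁−p₀)/p₁} ≤ PN ≤ min{1,(1−p₀)/p₁}.
  lower = (p₁ − p₀)/p₁ = 0.0414 / 0.0749 ≈ 0.5527
  upper = min{1, (1 − p₀)/p₁} = 0.9665 / 0.0749 ≈ 12.9039 → capped at 1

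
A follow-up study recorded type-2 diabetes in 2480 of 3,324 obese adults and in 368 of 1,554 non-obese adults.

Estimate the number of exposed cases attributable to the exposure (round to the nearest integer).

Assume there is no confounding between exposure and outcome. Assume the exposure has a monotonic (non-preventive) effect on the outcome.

p₁ = P(outcome | exposed) = 2480/3324 = 0.74609
p₀ = P(outcome | unexposed) = 368/1554 = 0.23681
PN = (p₁ − p₀)/p₁ = (0.74609 − 0.23681) / 0.74609 ≈ 0.68260.
Attributable cases ≈ PN × (exposed cases) = 0.68260 × 2480 ≈ 1692.85.

about 1693 cases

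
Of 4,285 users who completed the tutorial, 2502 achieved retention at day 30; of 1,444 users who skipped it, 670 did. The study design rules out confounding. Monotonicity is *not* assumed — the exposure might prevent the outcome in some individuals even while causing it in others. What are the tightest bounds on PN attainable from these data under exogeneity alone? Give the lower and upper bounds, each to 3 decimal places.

0.205 ≤ PN ≤ 0.918

p₁ = P(outcome | exposed) = 2502/4285 = 0.5839
p₀ = P(outcome | unexposed) = 670/1444 = 0.46399
Under exogeneity alone the bounds on PN are max{0,(p₁−p₀)/p₁} ≤ PN ≤ min{1,(1−p₀)/p₁}.
  lower = (p₁ − p₀)/p₁ = 0.11991 / 0.5839 ≈ 0.2054
  upper = min{1, (1 − p₀)/p₁} = 0.53601 / 0.5839 ≈ 0.9180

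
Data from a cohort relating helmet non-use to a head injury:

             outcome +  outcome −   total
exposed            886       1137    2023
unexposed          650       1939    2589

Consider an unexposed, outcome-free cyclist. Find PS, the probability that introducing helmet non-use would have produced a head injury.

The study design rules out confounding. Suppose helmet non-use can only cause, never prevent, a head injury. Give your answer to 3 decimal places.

p₁ = P(outcome | exposed) = 886/2023 = 0.43796
p₀ = P(outcome | unexposed) = 650/2589 = 0.25106
Under exogeneity and monotonicity, PS = (p₁ − p₀)/(1 − p₀).
PS = (0.43796 − 0.25106) / 0.74894 ≈ 0.2496

PS ≈ 0.250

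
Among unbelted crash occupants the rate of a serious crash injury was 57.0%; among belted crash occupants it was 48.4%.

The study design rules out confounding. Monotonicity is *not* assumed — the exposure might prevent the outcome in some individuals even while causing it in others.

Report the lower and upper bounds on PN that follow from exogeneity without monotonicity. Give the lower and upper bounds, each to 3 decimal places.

p₁ = 0.57, p₀ = 0.484.
Under exogeneity alone the bounds on PN are max{0,(p₁−p₀)/p₁} ≤ PN ≤ min{1,(1−p₀)/p₁}.
  lower = (p₁ − p₀)/p₁ = 0.086 / 0.57 ≈ 0.1509
  upper = min{1, (1 − p₀)/p₁} = 0.516 / 0.57 ≈ 0.9053

0.151 ≤ PN ≤ 0.905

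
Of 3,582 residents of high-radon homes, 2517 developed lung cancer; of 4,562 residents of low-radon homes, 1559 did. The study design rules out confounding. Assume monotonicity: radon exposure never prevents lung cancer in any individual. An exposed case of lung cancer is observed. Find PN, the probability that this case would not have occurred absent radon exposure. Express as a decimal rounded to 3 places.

p₁ = P(outcome | exposed) = 2517/3582 = 0.70268
p₀ = P(outcome | unexposed) = 1559/4562 = 0.34174
Under exogeneity and monotonicity, PN = (p₁ − p₀) / p₁.
PN = (0.70268 − 0.34174) / 0.70268 = 0.36094 / 0.70268 ≈ 0.5137

PN ≈ 0.514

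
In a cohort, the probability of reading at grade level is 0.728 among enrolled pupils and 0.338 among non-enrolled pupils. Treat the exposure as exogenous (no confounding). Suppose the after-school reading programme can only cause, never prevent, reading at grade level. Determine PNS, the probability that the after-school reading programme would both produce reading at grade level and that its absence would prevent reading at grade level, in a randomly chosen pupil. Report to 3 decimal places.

Let p₁ = 0.728, p₀ = 0.338.
Under exogeneity and monotonicity, PNS = p₁ − p₀.
PNS = 0.728 − 0.338 = 0.39

PNS ≈ 0.390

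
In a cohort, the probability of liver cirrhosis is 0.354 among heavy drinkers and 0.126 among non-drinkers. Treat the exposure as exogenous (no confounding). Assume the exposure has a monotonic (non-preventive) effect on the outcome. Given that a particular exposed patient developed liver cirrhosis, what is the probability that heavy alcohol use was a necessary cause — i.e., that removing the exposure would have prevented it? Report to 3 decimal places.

PN ≈ 0.644

Let p₁ = 0.354, p₀ = 0.126.
Under exogeneity and monotonicity, PN = (p₁ − p₀) / p₁.
PN = (0.354 − 0.126) / 0.354 = 0.228 / 0.354 ≈ 0.6441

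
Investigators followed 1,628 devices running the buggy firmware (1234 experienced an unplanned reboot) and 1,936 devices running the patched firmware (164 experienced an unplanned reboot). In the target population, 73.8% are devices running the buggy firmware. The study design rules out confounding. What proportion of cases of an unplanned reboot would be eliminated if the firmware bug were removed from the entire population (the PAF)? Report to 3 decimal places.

p₁ = P(outcome | exposed) = 1234/1628 = 0.75799
p₀ = P(outcome | unexposed) = 164/1936 = 0.084711
Overall risk P(Y=1) = π·p₁ + (1−π)·p₀ = 0.738×0.75799 + 0.262×0.084711 = 0.58159.
Under exogeneity, PAF = [P(Y=1) − p₀] / P(Y=1).
PAF = (0.58159 − 0.084711) / 0.58159 ≈ 0.8543

PAF ≈ 0.854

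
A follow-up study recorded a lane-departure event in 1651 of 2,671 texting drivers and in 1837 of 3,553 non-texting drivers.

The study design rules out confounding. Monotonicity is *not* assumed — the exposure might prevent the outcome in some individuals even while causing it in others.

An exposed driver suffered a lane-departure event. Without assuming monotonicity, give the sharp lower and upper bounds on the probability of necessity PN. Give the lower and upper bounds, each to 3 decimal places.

0.164 ≤ PN ≤ 0.781

p₁ = P(outcome | exposed) = 1651/2671 = 0.61812
p₀ = P(outcome | unexposed) = 1837/3553 = 0.51703
Under exogeneity alone the bounds on PN are max{0,(p₁−p₀)/p₁} ≤ PN ≤ min{1,(1−p₀)/p₁}.
  lower = (p₁ − p₀)/p₁ = 0.10109 / 0.61812 ≈ 0.1635
  upper = min{1, (1 − p₀)/p₁} = 0.48297 / 0.61812 ≈ 0.7814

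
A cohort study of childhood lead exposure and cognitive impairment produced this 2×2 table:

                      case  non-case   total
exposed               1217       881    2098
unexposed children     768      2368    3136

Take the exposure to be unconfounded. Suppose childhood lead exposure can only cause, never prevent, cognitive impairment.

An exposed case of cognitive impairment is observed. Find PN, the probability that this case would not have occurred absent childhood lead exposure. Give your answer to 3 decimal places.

p₁ = P(outcome | exposed) = 1217/2098 = 0.58008
p₀ = P(outcome | unexposed) = 768/3136 = 0.2449
Under exogeneity and monotonicity, PN = (p₁ − p₀)/p₁.
PN = (0.58008 − 0.2449) / 0.58008 ≈ 0.5778

PN ≈ 0.578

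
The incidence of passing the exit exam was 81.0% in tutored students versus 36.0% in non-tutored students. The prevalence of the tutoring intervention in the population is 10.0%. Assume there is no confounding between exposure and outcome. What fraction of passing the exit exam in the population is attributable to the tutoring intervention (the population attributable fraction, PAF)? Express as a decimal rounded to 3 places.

p₁ = 0.81, p₀ = 0.36.
Overall risk P(Y=1) = π·p₁ + (1−π)·p₀ = 0.1×0.81 + 0.9×0.36 = 0.405.
Under exogeneity, PAF = [P(Y=1) − p₀] / P(Y=1).
PAF = (0.405 − 0.36) / 0.405 ≈ 0.1111

PAF ≈ 0.111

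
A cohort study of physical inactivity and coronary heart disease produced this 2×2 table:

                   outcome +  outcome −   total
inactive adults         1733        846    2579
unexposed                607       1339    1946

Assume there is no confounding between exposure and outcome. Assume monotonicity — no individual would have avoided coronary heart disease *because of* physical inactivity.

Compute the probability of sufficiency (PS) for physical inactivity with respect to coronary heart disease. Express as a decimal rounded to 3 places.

PS ≈ 0.523

p₁ = P(outcome | exposed) = 1733/2579 = 0.67197
p₀ = P(outcome | unexposed) = 607/1946 = 0.31192
Under exogeneity and monotonicity, PS = (p₁ − p₀)/(1 − p₀).
PS = (0.67197 − 0.31192) / 0.68808 ≈ 0.5233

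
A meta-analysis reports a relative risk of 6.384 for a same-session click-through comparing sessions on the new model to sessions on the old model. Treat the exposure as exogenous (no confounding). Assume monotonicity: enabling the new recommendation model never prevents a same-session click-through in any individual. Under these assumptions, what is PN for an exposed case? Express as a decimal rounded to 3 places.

PN ≈ 0.843

Under exogeneity and monotonicity, PN = (RR − 1) / RR = 1 − 1/RR.
PN = (6.384 − 1) / 6.384 = 5.384 / 6.384 ≈ 0.8434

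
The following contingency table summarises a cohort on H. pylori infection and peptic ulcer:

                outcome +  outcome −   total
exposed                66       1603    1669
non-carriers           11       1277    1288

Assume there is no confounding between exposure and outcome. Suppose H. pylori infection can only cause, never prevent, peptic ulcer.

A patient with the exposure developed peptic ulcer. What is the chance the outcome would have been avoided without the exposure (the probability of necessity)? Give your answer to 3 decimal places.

PN ≈ 0.784

p₁ = P(outcome | exposed) = 66/1669 = 0.039545
p₀ = P(outcome | unexposed) = 11/1288 = 0.0085404
Under exogeneity and monotonicity, PN = (p₁ − p₀) / p₁.
PN = (0.039545 − 0.0085404) / 0.039545 = 0.031004 / 0.039545 ≈ 0.7840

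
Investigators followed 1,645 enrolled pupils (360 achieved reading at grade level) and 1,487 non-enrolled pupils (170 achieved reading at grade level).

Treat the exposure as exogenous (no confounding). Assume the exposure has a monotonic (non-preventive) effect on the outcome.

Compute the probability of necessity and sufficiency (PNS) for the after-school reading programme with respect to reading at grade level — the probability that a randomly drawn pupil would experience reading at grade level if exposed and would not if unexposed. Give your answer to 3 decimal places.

PNS ≈ 0.105

p₁ = P(outcome | exposed) = 360/1645 = 0.21884
p₀ = P(outcome | unexposed) = 170/1487 = 0.11432
Under exogeneity and monotonicity, PNS = p₁ − p₀.
PNS = 0.21884 − 0.11432 = 0.10452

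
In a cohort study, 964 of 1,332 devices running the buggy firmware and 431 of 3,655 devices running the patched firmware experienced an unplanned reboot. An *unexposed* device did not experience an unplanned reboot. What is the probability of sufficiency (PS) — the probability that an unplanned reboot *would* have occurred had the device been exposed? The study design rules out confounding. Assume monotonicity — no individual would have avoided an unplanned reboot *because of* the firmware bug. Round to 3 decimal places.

p₁ = P(outcome | exposed) = 964/1332 = 0.72372
p₀ = P(outcome | unexposed) = 431/3655 = 0.11792
Under exogeneity and monotonicity, PS = (p₁ − p₀) / (1 − p₀).
PS = (0.72372 − 0.11792) / (1 − 0.11792) = 0.6058 / 0.88208 ≈ 0.6868

PS ≈ 0.687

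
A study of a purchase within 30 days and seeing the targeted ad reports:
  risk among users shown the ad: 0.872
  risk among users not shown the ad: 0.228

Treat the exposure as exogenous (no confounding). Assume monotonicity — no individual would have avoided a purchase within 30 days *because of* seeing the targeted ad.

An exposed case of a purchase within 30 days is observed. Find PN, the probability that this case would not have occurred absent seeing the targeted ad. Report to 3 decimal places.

Let p₁ = 0.872, p₀ = 0.228.
Under exogeneity and monotonicity, PN = (p₁ − p₀) / p₁.
PN = (0.872 − 0.228) / 0.872 = 0.644 / 0.872 ≈ 0.7385

PN ≈ 0.739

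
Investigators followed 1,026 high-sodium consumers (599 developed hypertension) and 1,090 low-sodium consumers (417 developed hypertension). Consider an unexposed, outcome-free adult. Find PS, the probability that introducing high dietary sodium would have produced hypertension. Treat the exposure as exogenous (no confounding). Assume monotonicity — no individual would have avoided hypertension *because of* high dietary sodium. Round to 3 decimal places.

p₁ = P(outcome | exposed) = 599/1026 = 0.58382
p₀ = P(outcome | unexposed) = 417/1090 = 0.38257
Under exogeneity and monotonicity, PS = (p₁ − p₀) / (1 − p₀).
PS = (0.58382 − 0.38257) / (1 − 0.38257) = 0.20125 / 0.61743 ≈ 0.3260

PS ≈ 0.326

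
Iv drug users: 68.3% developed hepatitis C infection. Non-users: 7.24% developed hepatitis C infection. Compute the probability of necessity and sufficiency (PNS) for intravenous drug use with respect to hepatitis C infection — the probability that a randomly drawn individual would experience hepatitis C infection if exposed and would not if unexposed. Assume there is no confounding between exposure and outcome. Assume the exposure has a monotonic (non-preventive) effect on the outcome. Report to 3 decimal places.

PNS ≈ 0.611

p₁ = 0.683, p₀ = 0.0724.
Under exogeneity and monotonicity, PNS = p₁ − p₀.
PNS = 0.683 − 0.0724 = 0.6106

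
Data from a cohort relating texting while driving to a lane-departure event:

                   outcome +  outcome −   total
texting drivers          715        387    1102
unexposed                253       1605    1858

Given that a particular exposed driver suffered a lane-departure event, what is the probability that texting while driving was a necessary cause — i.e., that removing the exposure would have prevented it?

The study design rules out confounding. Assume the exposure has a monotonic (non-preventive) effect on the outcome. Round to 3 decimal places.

PN ≈ 0.790

p₁ = P(outcome | exposed) = 715/1102 = 0.64882
p₀ = P(outcome | unexposed) = 253/1858 = 0.13617
Under exogeneity and monotonicity, PN = (p₁ − p₀)/p₁.
PN = (0.64882 − 0.13617) / 0.64882 ≈ 0.7901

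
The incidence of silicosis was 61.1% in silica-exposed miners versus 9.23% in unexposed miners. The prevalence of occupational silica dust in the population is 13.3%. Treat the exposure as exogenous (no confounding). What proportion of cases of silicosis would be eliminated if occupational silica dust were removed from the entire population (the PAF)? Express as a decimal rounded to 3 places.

p₁ = 0.611, p₀ = 0.0923.
Overall risk P(Y=1) = π·p₁ + (1−π)·p₀ = 0.133×0.611 + 0.867×0.0923 = 0.16129.
Under exogeneity, PAF = [P(Y=1) − p₀] / P(Y=1).
PAF = (0.16129 − 0.0923) / 0.16129 ≈ 0.4277

PAF ≈ 0.428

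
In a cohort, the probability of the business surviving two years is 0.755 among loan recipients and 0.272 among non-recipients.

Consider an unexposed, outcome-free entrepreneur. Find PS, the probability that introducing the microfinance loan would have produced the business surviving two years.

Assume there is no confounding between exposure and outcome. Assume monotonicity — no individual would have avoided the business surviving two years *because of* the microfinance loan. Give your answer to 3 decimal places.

PS ≈ 0.663

Let p₁ = 0.755, p₀ = 0.272.
Under exogeneity and monotonicity, PS = (p₁ − p₀) / (1 − p₀).
PS = (0.755 − 0.272) / (1 − 0.272) = 0.483 / 0.728 ≈ 0.6635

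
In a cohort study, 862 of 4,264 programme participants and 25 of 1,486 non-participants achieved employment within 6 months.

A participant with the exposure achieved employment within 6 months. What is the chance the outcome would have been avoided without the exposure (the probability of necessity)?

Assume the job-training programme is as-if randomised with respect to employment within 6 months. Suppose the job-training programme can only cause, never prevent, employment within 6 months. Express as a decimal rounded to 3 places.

p₁ = P(outcome | exposed) = 862/4264 = 0.20216
p₀ = P(outcome | unexposed) = 25/1486 = 0.016824
Under exogeneity and monotonicity, PN = (p₁ − p₀) / p₁.
PN = (0.20216 − 0.016824) / 0.20216 = 0.18533 / 0.20216 ≈ 0.9168

PN ≈ 0.917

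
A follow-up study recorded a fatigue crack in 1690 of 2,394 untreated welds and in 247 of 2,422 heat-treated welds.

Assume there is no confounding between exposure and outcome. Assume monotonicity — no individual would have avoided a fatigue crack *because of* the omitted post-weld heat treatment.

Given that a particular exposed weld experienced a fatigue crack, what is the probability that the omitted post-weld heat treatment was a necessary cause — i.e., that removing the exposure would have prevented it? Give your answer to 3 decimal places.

PN ≈ 0.856

p₁ = P(outcome | exposed) = 1690/2394 = 0.70593
p₀ = P(outcome | unexposed) = 247/2422 = 0.10198
Under exogeneity and monotonicity, PN = (p₁ − p₀) / p₁.
PN = (0.70593 − 0.10198) / 0.70593 = 0.60395 / 0.70593 ≈ 0.8555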